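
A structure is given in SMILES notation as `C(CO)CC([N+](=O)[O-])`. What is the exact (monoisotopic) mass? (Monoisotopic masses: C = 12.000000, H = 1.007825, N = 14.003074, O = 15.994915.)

119.0582

Atom tally by fragment:
  HOCH2CH2 → C:2 H:5 O:1
  CH2 → C:1 H:2
  CH2NO2 → C:1 H:2 N:1 O:2
Element totals:
  C: 4
  H: 9
  N: 1
  O: 3
Molecular formula: C4H9NO3.
  M = 4(12.0) + 9(1.007825) + 14.003074 + 3(15.994915)
    = 48.000000 + 9.070425 + 14.003074 + 47.984745 = 119.058244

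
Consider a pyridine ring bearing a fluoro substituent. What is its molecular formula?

Atom tally by fragment:
  pyridine ring core → C:5 H:5 N:1
  (− 1 ring H displaced by substituents)
  + F → F:1
Element totals:
  C: 5
  H: 4
  F: 1
  N: 1

C5H4FN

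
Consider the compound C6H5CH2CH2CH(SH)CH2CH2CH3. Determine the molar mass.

Atom tally by fragment:
  C6H5CH2 → C:7 H:7
  CH2 → C:1 H:2
  CH(SH) → C:1 H:2 S:1
  CH2 → C:1 H:2
  CH2 → C:1 H:2
  CH3 → C:1 H:3
Element totals:
  C: 12
  H: 18
  S: 1
Molecular formula: C12H18S.
  M = 12(12.011) + 18(1.008) + 32.06
    = 144.132 + 18.144 + 32.060 = 194.336

194.34 g/mol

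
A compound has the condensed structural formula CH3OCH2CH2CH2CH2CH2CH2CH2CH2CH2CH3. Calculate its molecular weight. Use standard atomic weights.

Element totals:
  C: 11
  H: 24
  O: 1
Molecular formula: C11H24O.
  M = 11(12.011) + 24(1.008) + 15.999
    = 132.121 + 24.192 + 15.999 = 172.312

172.31 g/mol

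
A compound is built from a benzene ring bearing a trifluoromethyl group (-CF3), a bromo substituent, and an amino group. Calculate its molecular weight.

Atom tally by fragment:
  benzene ring core → C:6 H:6
  (− 3 ring H displaced by substituents)
  + CF3 → C:1 F:3
  + Br → Br:1
  + NH2 → N:1 H:2
Element totals:
  C: 7
  H: 5
  Br: 1
  F: 3
  N: 1
Molecular formula: C7H5BrF3N.
  M = 7(12.011) + 5(1.008) + 79.904 + 3(18.998) + 14.007
    = 84.077 + 5.040 + 79.904 + 56.994 + 14.007 = 240.022

240.02 g/mol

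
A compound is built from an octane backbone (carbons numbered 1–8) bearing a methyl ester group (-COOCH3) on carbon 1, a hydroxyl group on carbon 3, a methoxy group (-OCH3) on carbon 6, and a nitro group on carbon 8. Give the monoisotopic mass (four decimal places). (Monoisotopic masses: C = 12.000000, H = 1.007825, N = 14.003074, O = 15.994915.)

Atom tally by fragment:
  CH3OOCCH2 → C:3 H:5 O:2
  CH2 → C:1 H:2
  CH(OH) → C:1 H:2 O:1
  CH2 → C:1 H:2
  CH2 → C:1 H:2
  CH(OCH3) → C:2 H:4 O:1
  CH2 → C:1 H:2
  CH2NO2 → C:1 H:2 N:1 O:2
Element totals:
  C: 11
  H: 21
  N: 1
  O: 6
Molecular formula: C11H21NO6.
  M = 11(12.0) + 21(1.007825) + 14.003074 + 6(15.994915)
    = 132.000000 + 21.164325 + 14.003074 + 95.969490 = 263.136889

263.1369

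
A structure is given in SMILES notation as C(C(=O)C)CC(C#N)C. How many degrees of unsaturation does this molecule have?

3

Atom tally by fragment:
  CH3COCH2 → C:3 H:5 O:1
  CH2 → C:1 H:2
  CH(CN) → C:2 H:1 N:1
  CH3 → C:1 H:3
Element totals:
  C: 7
  H: 11
  N: 1
  O: 1
Molecular formula: C7H11NO.
DoU = (2C + 2 + N − H − X) / 2 = (2·7 + 2 + 1 − 11 − 0) / 2 = 3.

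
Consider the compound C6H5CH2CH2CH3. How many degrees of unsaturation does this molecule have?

4

Element totals:
  C: 9
  H: 12
Molecular formula: C9H12.
DoU = (2C + 2 + N − H − X) / 2 = (2·9 + 2 + 0 − 12 − 0) / 2 = 4.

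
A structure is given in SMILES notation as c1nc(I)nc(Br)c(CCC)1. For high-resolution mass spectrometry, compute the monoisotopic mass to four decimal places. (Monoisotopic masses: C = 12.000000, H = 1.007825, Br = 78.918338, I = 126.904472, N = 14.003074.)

325.8916

Atom tally by fragment:
  pyrimidine ring core → C:4 H:4 N:2
  (− 3 ring H displaced by substituents)
  + I → I:1
  + Br → Br:1
  + CH2CH2CH3 → C:3 H:7
Element totals:
  C: 7
  H: 8
  Br: 1
  I: 1
  N: 2
Molecular formula: C7H8BrIN2.
  M = 7(12.0) + 8(1.007825) + 78.918338 + 126.904472 + 2(14.003074)
    = 84.000000 + 8.062600 + 78.918338 + 126.904472 + 28.006148 = 325.891558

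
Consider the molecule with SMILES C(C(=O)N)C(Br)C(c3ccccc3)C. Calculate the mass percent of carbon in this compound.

51.58%

Atom tally by fragment:
  H2NOCCH2 → C:2 H:4 O:1 N:1
  CH(Br) → C:1 H:1 Br:1
  CH(C6H5) → C:7 H:6
  CH3 → C:1 H:3
Element totals:
  C: 11
  H: 14
  Br: 1
  N: 1
  O: 1
Molecular formula: C11H14BrNO.
Molar mass = 256.143 g/mol.
Mass from C: 11 × 12.011 = 132.121 g/mol.
%C = 132.121 / 256.143 × 100 = 51.58%.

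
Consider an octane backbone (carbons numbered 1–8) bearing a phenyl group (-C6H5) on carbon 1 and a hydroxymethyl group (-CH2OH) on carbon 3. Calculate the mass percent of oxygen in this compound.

7.26%

Atom tally by fragment:
  C6H5CH2 → C:7 H:7
  CH2 → C:1 H:2
  CH(CH2OH) → C:2 H:4 O:1
  CH2 → C:1 H:2
  CH2 → C:1 H:2
  CH2 → C:1 H:2
  CH2 → C:1 H:2
  CH3 → C:1 H:3
Element totals:
  C: 15
  H: 24
  O: 1
Molecular formula: C15H24O.
Molar mass = 220.356 g/mol.
Mass from O: 1 × 15.999 = 15.999 g/mol.
%O = 15.999 / 220.356 × 100 = 7.26%.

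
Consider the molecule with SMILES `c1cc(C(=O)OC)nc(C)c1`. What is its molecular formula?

Atom tally by fragment:
  pyridine ring core → C:5 H:5 N:1
  (− 2 ring H displaced by substituents)
  + COOCH3 → C:2 H:3 O:2
  + CH3 → C:1 H:3
Element totals:
  C: 8
  H: 9
  N: 1
  O: 2

C8H9NO2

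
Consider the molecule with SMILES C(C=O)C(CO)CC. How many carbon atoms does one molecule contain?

6

Atom tally by fragment:
  OHCCH2 → C:2 H:3 O:1
  CH(CH2OH) → C:2 H:4 O:1
  CH2 → C:1 H:2
  CH3 → C:1 H:3
Element totals:
  C: 6
  H: 12
  O: 2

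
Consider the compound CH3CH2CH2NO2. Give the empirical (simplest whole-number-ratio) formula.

C3H7NO2

Element totals:
  C: 3
  H: 7
  N: 1
  O: 2
Molecular formula: C3H7NO2.
gcd of subscripts (3, 7, 1, 2) = 1, so the empirical formula equals the molecular formula.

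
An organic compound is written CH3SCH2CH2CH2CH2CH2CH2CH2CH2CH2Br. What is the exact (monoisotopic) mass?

Element totals:
  C: 10
  H: 21
  Br: 1
  S: 1
Molecular formula: C10H21BrS.
  M = 10(12.0) + 21(1.007825) + 78.918338 + 31.972071
    = 120.000000 + 21.164325 + 78.918338 + 31.972071 = 252.054734

252.0547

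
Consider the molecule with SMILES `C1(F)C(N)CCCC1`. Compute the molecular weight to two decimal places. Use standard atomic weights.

117.17 g/mol

Atom tally by fragment:
  cyclohexane ring core → C:6 H:12
  (− 2 ring H displaced by substituents)
  + F → F:1
  + NH2 → N:1 H:2
Element totals:
  C: 6
  H: 12
  F: 1
  N: 1
Molecular formula: C6H12FN.
  M = 6(12.011) + 12(1.008) + 18.998 + 14.007
    = 72.066 + 12.096 + 18.998 + 14.007 = 117.167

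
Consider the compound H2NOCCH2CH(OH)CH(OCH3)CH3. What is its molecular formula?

C6H13NO3

Atom tally by fragment:
  H2NOCCH2 → C:2 H:4 O:1 N:1
  CH(OH) → C:1 H:2 O:1
  CH(OCH3) → C:2 H:4 O:1
  CH3 → C:1 H:3
Element totals:
  C: 6
  H: 13
  N: 1
  O: 3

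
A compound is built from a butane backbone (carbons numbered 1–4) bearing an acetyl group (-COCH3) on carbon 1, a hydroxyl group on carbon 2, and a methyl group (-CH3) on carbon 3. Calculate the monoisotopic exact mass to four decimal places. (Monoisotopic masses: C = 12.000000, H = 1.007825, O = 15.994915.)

Atom tally by fragment:
  CH3COCH2 → C:3 H:5 O:1
  CH(OH) → C:1 H:2 O:1
  CH(CH3) → C:2 H:4
  CH3 → C:1 H:3
Element totals:
  C: 7
  H: 14
  O: 2
Molecular formula: C7H14O2.
  M = 7(12.0) + 14(1.007825) + 2(15.994915)
    = 84.000000 + 14.109550 + 31.989830 = 130.099380

130.0994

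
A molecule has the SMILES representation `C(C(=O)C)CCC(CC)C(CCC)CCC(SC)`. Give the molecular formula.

Atom tally by fragment:
  CH3COCH2 → C:3 H:5 O:1
  CH2 → C:1 H:2
  CH2 → C:1 H:2
  CH(C2H5) → C:3 H:6
  CH(CH2CH2CH3) → C:4 H:8
  CH2 → C:1 H:2
  CH2 → C:1 H:2
  CH2SCH3 → C:2 H:5 S:1
Element totals:
  C: 16
  H: 32
  O: 1
  S: 1

C16H32OS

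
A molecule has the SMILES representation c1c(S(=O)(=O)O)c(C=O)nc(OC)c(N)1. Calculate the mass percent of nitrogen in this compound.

12.06%

Atom tally by fragment:
  pyridine ring core → C:5 H:5 N:1
  (− 4 ring H displaced by substituents)
  + SO3H → S:1 O:3 H:1
  + CHO → C:1 H:1 O:1
  + OCH3 → C:1 H:3 O:1
  + NH2 → N:1 H:2
Element totals:
  C: 7
  H: 8
  N: 2
  O: 5
  S: 1
Molecular formula: C7H8N2O5S.
Molar mass = 232.210 g/mol.
Mass from N: 2 × 14.007 = 28.014 g/mol.
%N = 28.014 / 232.210 × 100 = 12.06%.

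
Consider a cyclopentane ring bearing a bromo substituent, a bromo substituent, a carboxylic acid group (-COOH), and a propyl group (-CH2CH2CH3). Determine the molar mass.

314.02 g/mol

Atom tally by fragment:
  cyclopentane ring core → C:5 H:10
  (− 4 ring H displaced by substituents)
  + Br → Br:1
  + Br → Br:1
  + COOH → C:1 H:1 O:2
  + CH2CH2CH3 → C:3 H:7
Element totals:
  C: 9
  H: 14
  Br: 2
  O: 2
Molecular formula: C9H14Br2O2.
  M = 9(12.011) + 14(1.008) + 2(79.904) + 2(15.999)
    = 108.099 + 14.112 + 159.808 + 31.998 = 314.017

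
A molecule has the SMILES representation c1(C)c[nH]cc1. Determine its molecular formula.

Atom tally by fragment:
  pyrrole ring core → C:4 H:5 N:1
  (− 1 ring H displaced by substituents)
  + CH3 → C:1 H:3
Element totals:
  C: 5
  H: 7
  N: 1

C5H7N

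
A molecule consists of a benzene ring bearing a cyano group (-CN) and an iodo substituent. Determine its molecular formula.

Atom tally by fragment:
  benzene ring core → C:6 H:6
  (− 2 ring H displaced by substituents)
  + CN → C:1 N:1
  + I → I:1
Element totals:
  C: 7
  H: 4
  I: 1
  N: 1

C7H4IN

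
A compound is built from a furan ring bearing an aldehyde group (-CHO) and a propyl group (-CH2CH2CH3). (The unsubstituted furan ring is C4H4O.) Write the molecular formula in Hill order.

Atom tally by fragment:
  furan ring core → C:4 H:4 O:1
  (− 2 ring H displaced by substituents)
  + CHO → C:1 H:1 O:1
  + CH2CH2CH3 → C:3 H:7
Element totals:
  C: 8
  H: 10
  O: 2

C8H10O2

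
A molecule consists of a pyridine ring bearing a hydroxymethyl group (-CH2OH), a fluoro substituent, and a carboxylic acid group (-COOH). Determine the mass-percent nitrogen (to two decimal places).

8.19%

Atom tally by fragment:
  pyridine ring core → C:5 H:5 N:1
  (− 3 ring H displaced by substituents)
  + CH2OH → C:1 H:3 O:1
  + F → F:1
  + COOH → C:1 H:1 O:2
Element totals:
  C: 7
  H: 6
  F: 1
  N: 1
  O: 3
Molecular formula: C7H6FNO3.
Molar mass = 171.127 g/mol.
Mass from N: 1 × 14.007 = 14.007 g/mol.
%N = 14.007 / 171.127 × 100 = 8.19%.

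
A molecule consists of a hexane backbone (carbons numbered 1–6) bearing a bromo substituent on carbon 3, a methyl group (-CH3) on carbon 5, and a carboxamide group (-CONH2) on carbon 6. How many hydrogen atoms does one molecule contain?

Atom tally by fragment:
  CH3 → C:1 H:3
  CH2 → C:1 H:2
  CH(Br) → C:1 H:1 Br:1
  CH2 → C:1 H:2
  CH(CH3) → C:2 H:4
  CH2CONH2 → C:2 H:4 O:1 N:1
Element totals:
  C: 8
  H: 16
  Br: 1
  N: 1
  O: 1

16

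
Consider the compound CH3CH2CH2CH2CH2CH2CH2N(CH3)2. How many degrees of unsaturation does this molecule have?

0

Atom tally by fragment:
  CH3 → C:1 H:3
  CH2 → C:1 H:2
  CH2 → C:1 H:2
  CH2 → C:1 H:2
  CH2 → C:1 H:2
  CH2 → C:1 H:2
  CH2N(CH3)2 → C:3 H:8 N:1
Element totals:
  C: 9
  H: 21
  N: 1
Molecular formula: C9H21N.
DoU = (2C + 2 + N − H − X) / 2 = (2·9 + 2 + 1 − 21 − 0) / 2 = 0.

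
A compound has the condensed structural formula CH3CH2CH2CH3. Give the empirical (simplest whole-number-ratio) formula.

Atom tally by fragment:
  CH3 → C:1 H:3
  CH2 → C:1 H:2
  CH2 → C:1 H:2
  CH3 → C:1 H:3
Element totals:
  C: 4
  H: 10
Molecular formula: C4H10.
gcd of subscripts = 2; dividing each by 2:
  C: 4/2 = 2
  H: 10/2 = 5

C2H5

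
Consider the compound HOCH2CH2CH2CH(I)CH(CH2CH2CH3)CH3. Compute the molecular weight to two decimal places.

Atom tally by fragment:
  HOCH2CH2 → C:2 H:5 O:1
  CH2 → C:1 H:2
  CH(I) → C:1 H:1 I:1
  CH(CH2CH2CH3) → C:4 H:8
  CH3 → C:1 H:3
Element totals:
  C: 9
  H: 19
  I: 1
  O: 1
Molecular formula: C9H19IO.
  M = 9(12.011) + 19(1.008) + 126.904 + 15.999
    = 108.099 + 19.152 + 126.904 + 15.999 = 270.154

270.15 g/mol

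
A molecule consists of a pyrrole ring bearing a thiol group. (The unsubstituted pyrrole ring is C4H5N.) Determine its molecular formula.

Atom tally by fragment:
  pyrrole ring core → C:4 H:5 N:1
  (− 1 ring H displaced by substituents)
  + SH → S:1 H:1
Element totals:
  C: 4
  H: 5
  N: 1
  S: 1

C4H5NS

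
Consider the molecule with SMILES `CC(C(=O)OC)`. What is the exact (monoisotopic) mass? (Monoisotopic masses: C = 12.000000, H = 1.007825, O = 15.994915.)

Atom tally by fragment:
  CH3 → C:1 H:3
  CH2COOCH3 → C:3 H:5 O:2
Element totals:
  C: 4
  H: 8
  O: 2
Molecular formula: C4H8O2.
  M = 4(12.0) + 8(1.007825) + 2(15.994915)
    = 48.000000 + 8.062600 + 31.989830 = 88.052430

88.0524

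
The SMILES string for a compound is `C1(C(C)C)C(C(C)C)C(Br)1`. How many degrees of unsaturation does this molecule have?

1

Atom tally by fragment:
  cyclopropane ring core → C:3 H:6
  (− 3 ring H displaced by substituents)
  + CH(CH3)2 → C:3 H:7
  + CH(CH3)2 → C:3 H:7
  + Br → Br:1
Element totals:
  C: 9
  H: 17
  Br: 1
Molecular formula: C9H17Br.
DoU = (2C + 2 + N − H − X) / 2 = (2·9 + 2 + 0 − 17 − 1) / 2 = 1.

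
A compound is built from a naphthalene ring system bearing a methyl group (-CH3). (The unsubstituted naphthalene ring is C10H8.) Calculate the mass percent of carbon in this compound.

Atom tally by fragment:
  naphthalene ring system core → C:10 H:8
  (− 1 ring H displaced by substituents)
  + CH3 → C:1 H:3
Element totals:
  C: 11
  H: 10
Molecular formula: C11H10.
Molar mass = 142.201 g/mol.
Mass from C: 11 × 12.011 = 132.121 g/mol.
%C = 132.121 / 142.201 × 100 = 92.91%.

92.91%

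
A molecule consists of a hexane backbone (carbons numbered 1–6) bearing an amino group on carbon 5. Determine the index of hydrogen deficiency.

Atom tally by fragment:
  CH3 → C:1 H:3
  CH2 → C:1 H:2
  CH2 → C:1 H:2
  CH2 → C:1 H:2
  CH(NH2) → C:1 H:3 N:1
  CH3 → C:1 H:3
Element totals:
  C: 6
  H: 15
  N: 1
Molecular formula: C6H15N.
DoU = (2C + 2 + N − H − X) / 2 = (2·6 + 2 + 1 − 15 − 0) / 2 = 0.

0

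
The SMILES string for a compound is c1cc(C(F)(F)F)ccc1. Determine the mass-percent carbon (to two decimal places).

Atom tally by fragment:
  benzene ring core → C:6 H:6
  (− 1 ring H displaced by substituents)
  + CF3 → C:1 F:3
Element totals:
  C: 7
  H: 5
  F: 3
Molecular formula: C7H5F3.
Molar mass = 146.111 g/mol.
Mass from C: 7 × 12.011 = 84.077 g/mol.
%C = 84.077 / 146.111 × 100 = 57.54%.

57.54%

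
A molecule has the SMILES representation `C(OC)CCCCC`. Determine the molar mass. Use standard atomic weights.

Atom tally by fragment:
  CH3OCH2 → C:2 H:5 O:1
  CH2 → C:1 H:2
  CH2 → C:1 H:2
  CH2 → C:1 H:2
  CH2 → C:1 H:2
  CH3 → C:1 H:3
Element totals:
  C: 7
  H: 16
  O: 1
Molecular formula: C7H16O.
  M = 7(12.011) + 16(1.008) + 15.999
    = 84.077 + 16.128 + 15.999 = 116.204

116.20 g/mol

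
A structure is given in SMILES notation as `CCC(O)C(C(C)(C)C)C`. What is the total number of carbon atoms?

Atom tally by fragment:
  CH3 → C:1 H:3
  CH2 → C:1 H:2
  CH(OH) → C:1 H:2 O:1
  CH(C(CH3)3) → C:5 H:10
  CH3 → C:1 H:3
Element totals:
  C: 9
  H: 20
  O: 1

9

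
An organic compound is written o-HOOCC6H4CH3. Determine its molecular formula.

C8H8O2

Element totals:
  C: 8
  H: 8
  O: 2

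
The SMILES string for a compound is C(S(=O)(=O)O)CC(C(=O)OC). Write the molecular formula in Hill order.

C5H10O5S

Atom tally by fragment:
  HO3SCH2 → C:1 H:3 S:1 O:3
  CH2 → C:1 H:2
  CH2COOCH3 → C:3 H:5 O:2
Element totals:
  C: 5
  H: 10
  O: 5
  S: 1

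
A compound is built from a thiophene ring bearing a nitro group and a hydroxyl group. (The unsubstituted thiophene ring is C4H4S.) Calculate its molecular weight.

Atom tally by fragment:
  thiophene ring core → C:4 H:4 S:1
  (− 2 ring H displaced by substituents)
  + NO2 → N:1 O:2
  + OH → O:1 H:1
Element totals:
  C: 4
  H: 3
  N: 1
  O: 3
  S: 1
Molecular formula: C4H3NO3S.
  M = 4(12.011) + 3(1.008) + 14.007 + 3(15.999) + 32.06
    = 48.044 + 3.024 + 14.007 + 47.997 + 32.060 = 145.132

145.13 g/mol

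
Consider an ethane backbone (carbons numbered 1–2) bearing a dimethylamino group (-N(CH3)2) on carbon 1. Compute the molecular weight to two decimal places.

73.14 g/mol

Atom tally by fragment:
  (CH3)2NCH2 → C:3 H:8 N:1
  CH3 → C:1 H:3
Element totals:
  C: 4
  H: 11
  N: 1
Molecular formula: C4H11N.
  M = 4(12.011) + 11(1.008) + 14.007
    = 48.044 + 11.088 + 14.007 = 73.139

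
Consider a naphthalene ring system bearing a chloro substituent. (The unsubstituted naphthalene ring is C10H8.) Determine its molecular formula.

Atom tally by fragment:
  naphthalene ring system core → C:10 H:8
  (− 1 ring H displaced by substituents)
  + Cl → Cl:1
Element totals:
  C: 10
  H: 7
  Cl: 1

C10H7Cl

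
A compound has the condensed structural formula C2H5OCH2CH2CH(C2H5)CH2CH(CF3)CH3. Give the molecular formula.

Atom tally by fragment:
  C2H5OCH2 → C:3 H:7 O:1
  CH2 → C:1 H:2
  CH(C2H5) → C:3 H:6
  CH2 → C:1 H:2
  CH(CF3) → C:2 H:1 F:3
  CH3 → C:1 H:3
Element totals:
  C: 11
  H: 21
  F: 3
  O: 1

C11H21F3O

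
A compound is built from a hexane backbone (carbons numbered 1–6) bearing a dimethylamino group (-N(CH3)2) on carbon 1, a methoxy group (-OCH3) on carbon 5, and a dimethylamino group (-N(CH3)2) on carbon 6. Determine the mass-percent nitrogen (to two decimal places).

13.84%

Atom tally by fragment:
  (CH3)2NCH2 → C:3 H:8 N:1
  CH2 → C:1 H:2
  CH2 → C:1 H:2
  CH2 → C:1 H:2
  CH(OCH3) → C:2 H:4 O:1
  CH2N(CH3)2 → C:3 H:8 N:1
Element totals:
  C: 11
  H: 26
  N: 2
  O: 1
Molecular formula: C11H26N2O.
Molar mass = 202.342 g/mol.
Mass from N: 2 × 14.007 = 28.014 g/mol.
%N = 28.014 / 202.342 × 100 = 13.84%.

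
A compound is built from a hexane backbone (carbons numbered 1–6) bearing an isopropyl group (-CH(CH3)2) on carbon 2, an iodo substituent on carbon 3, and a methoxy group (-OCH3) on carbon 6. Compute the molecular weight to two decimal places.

Atom tally by fragment:
  CH3 → C:1 H:3
  CH(CH(CH3)2) → C:4 H:8
  CH(I) → C:1 H:1 I:1
  CH2 → C:1 H:2
  CH2 → C:1 H:2
  CH2OCH3 → C:2 H:5 O:1
Element totals:
  C: 10
  H: 21
  I: 1
  O: 1
Molecular formula: C10H21IO.
  M = 10(12.011) + 21(1.008) + 126.904 + 15.999
    = 120.110 + 21.168 + 126.904 + 15.999 = 284.181

284.18 g/mol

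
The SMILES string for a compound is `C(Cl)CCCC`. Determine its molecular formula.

C5H11Cl

Atom tally by fragment:
  ClCH2 → C:1 H:2 Cl:1
  CH2 → C:1 H:2
  CH2 → C:1 H:2
  CH2 → C:1 H:2
  CH3 → C:1 H:3
Element totals:
  C: 5
  H: 11
  Cl: 1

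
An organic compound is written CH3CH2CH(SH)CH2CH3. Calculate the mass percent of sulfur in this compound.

Atom tally by fragment:
  CH3 → C:1 H:3
  CH2 → C:1 H:2
  CH(SH) → C:1 H:2 S:1
  CH2 → C:1 H:2
  CH3 → C:1 H:3
Element totals:
  C: 5
  H: 12
  S: 1
Molecular formula: C5H12S.
Molar mass = 104.211 g/mol.
Mass from S: 1 × 32.06 = 32.060 g/mol.
%S = 32.060 / 104.211 × 100 = 30.76%.

30.76%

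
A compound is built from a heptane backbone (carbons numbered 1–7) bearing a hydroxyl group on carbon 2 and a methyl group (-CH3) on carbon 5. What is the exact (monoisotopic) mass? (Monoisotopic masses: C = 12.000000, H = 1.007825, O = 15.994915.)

Atom tally by fragment:
  CH3 → C:1 H:3
  CH(OH) → C:1 H:2 O:1
  CH2 → C:1 H:2
  CH2 → C:1 H:2
  CH(CH3) → C:2 H:4
  CH2 → C:1 H:2
  CH3 → C:1 H:3
Element totals:
  C: 8
  H: 18
  O: 1
Molecular formula: C8H18O.
  M = 8(12.0) + 18(1.007825) + 15.994915
    = 96.000000 + 18.140850 + 15.994915 = 130.135765

130.1358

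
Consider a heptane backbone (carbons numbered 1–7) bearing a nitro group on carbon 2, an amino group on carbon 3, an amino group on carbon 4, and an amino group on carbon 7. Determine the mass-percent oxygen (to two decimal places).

16.82%

Atom tally by fragment:
  CH3 → C:1 H:3
  CH(NO2) → C:1 H:1 N:1 O:2
  CH(NH2) → C:1 H:3 N:1
  CH(NH2) → C:1 H:3 N:1
  CH2 → C:1 H:2
  CH2 → C:1 H:2
  CH2NH2 → C:1 H:4 N:1
Element totals:
  C: 7
  H: 18
  N: 4
  O: 2
Molecular formula: C7H18N4O2.
Molar mass = 190.247 g/mol.
Mass from O: 2 × 15.999 = 31.998 g/mol.
%O = 31.998 / 190.247 × 100 = 16.82%.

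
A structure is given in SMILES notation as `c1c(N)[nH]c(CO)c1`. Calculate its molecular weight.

112.13 g/mol

Atom tally by fragment:
  pyrrole ring core → C:4 H:5 N:1
  (− 2 ring H displaced by substituents)
  + NH2 → N:1 H:2
  + CH2OH → C:1 H:3 O:1
Element totals:
  C: 5
  H: 8
  N: 2
  O: 1
Molecular formula: C5H8N2O.
  M = 5(12.011) + 8(1.008) + 2(14.007) + 15.999
    = 60.055 + 8.064 + 28.014 + 15.999 = 112.132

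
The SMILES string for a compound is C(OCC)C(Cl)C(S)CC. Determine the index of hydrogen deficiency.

Atom tally by fragment:
  C2H5OCH2 → C:3 H:7 O:1
  CH(Cl) → C:1 H:1 Cl:1
  CH(SH) → C:1 H:2 S:1
  CH2 → C:1 H:2
  CH3 → C:1 H:3
Element totals:
  C: 7
  H: 15
  Cl: 1
  O: 1
  S: 1
Molecular formula: C7H15ClOS.
DoU = (2C + 2 + N − H − X) / 2 = (2·7 + 2 + 0 − 15 − 1) / 2 = 0.

0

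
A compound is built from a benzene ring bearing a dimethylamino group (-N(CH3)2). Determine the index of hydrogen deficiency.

Atom tally by fragment:
  benzene ring core → C:6 H:6
  (− 1 ring H displaced by substituents)
  + N(CH3)2 → N:1 C:2 H:6
Element totals:
  C: 8
  H: 11
  N: 1
Molecular formula: C8H11N.
DoU = (2C + 2 + N − H − X) / 2 = (2·8 + 2 + 1 − 11 − 0) / 2 = 4.

4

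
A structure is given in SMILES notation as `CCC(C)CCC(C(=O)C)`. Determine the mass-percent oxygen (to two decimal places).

Atom tally by fragment:
  CH3 → C:1 H:3
  CH2 → C:1 H:2
  CH(CH3) → C:2 H:4
  CH2 → C:1 H:2
  CH2 → C:1 H:2
  CH2COCH3 → C:3 H:5 O:1
Element totals:
  C: 9
  H: 18
  O: 1
Molecular formula: C9H18O.
Molar mass = 142.242 g/mol.
Mass from O: 1 × 15.999 = 15.999 g/mol.
%O = 15.999 / 142.242 × 100 = 11.25%.

11.25%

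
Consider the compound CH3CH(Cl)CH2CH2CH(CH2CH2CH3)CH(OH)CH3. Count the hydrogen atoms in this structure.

21

Atom tally by fragment:
  CH3 → C:1 H:3
  CH(Cl) → C:1 H:1 Cl:1
  CH2 → C:1 H:2
  CH2 → C:1 H:2
  CH(CH2CH2CH3) → C:4 H:8
  CH(OH) → C:1 H:2 O:1
  CH3 → C:1 H:3
Element totals:
  C: 10
  H: 21
  Cl: 1
  O: 1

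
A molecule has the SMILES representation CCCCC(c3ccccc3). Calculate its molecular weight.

Atom tally by fragment:
  CH3 → C:1 H:3
  CH2 → C:1 H:2
  CH2 → C:1 H:2
  CH2 → C:1 H:2
  CH2C6H5 → C:7 H:7
Element totals:
  C: 11
  H: 16
Molecular formula: C11H16.
  M = 11(12.011) + 16(1.008)
    = 132.121 + 16.128 = 148.249

148.25 g/mol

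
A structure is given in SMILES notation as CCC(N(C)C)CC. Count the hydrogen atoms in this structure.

Atom tally by fragment:
  CH3 → C:1 H:3
  CH2 → C:1 H:2
  CH(N(CH3)2) → C:3 H:7 N:1
  CH2 → C:1 H:2
  CH3 → C:1 H:3
Element totals:
  C: 7
  H: 17
  N: 1

17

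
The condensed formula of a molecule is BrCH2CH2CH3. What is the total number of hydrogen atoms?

7

Atom tally by fragment:
  BrCH2 → C:1 H:2 Br:1
  CH2 → C:1 H:2
  CH3 → C:1 H:3
Element totals:
  C: 3
  H: 7
  Br: 1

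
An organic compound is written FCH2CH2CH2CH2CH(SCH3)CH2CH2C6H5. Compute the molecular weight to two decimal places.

240.38 g/mol

Atom tally by fragment:
  FCH2 → C:1 H:2 F:1
  CH2 → C:1 H:2
  CH2 → C:1 H:2
  CH2 → C:1 H:2
  CH(SCH3) → C:2 H:4 S:1
  CH2 → C:1 H:2
  CH2C6H5 → C:7 H:7
Element totals:
  C: 14
  H: 21
  F: 1
  S: 1
Molecular formula: C14H21FS.
  M = 14(12.011) + 21(1.008) + 18.998 + 32.06
    = 168.154 + 21.168 + 18.998 + 32.060 = 240.380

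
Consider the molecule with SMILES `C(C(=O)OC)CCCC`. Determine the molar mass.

130.19 g/mol

Atom tally by fragment:
  CH3OOCCH2 → C:3 H:5 O:2
  CH2 → C:1 H:2
  CH2 → C:1 H:2
  CH2 → C:1 H:2
  CH3 → C:1 H:3
Element totals:
  C: 7
  H: 14
  O: 2
Molecular formula: C7H14O2.
  M = 7(12.011) + 14(1.008) + 2(15.999)
    = 84.077 + 14.112 + 31.998 = 130.187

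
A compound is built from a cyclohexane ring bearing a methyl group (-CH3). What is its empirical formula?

CH2

Atom tally by fragment:
  cyclohexane ring core → C:6 H:12
  (− 1 ring H displaced by substituents)
  + CH3 → C:1 H:3
Element totals:
  C: 7
  H: 14
Molecular formula: C7H14.
gcd of subscripts = 7; dividing each by 7:
  C: 7/7 = 1
  H: 14/7 = 2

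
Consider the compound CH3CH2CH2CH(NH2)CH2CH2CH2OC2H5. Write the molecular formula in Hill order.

Element totals:
  C: 9
  H: 21
  N: 1
  O: 1

C9H21NO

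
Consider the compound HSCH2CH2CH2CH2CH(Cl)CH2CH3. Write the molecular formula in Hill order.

C7H15ClS

Atom tally by fragment:
  HSCH2 → C:1 H:3 S:1
  CH2 → C:1 H:2
  CH2 → C:1 H:2
  CH2 → C:1 H:2
  CH(Cl) → C:1 H:1 Cl:1
  CH2 → C:1 H:2
  CH3 → C:1 H:3
Element totals:
  C: 7
  H: 15
  Cl: 1
  S: 1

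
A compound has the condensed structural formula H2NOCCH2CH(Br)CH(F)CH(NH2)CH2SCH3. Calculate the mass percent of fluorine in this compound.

Atom tally by fragment:
  H2NOCCH2 → C:2 H:4 O:1 N:1
  CH(Br) → C:1 H:1 Br:1
  CH(F) → C:1 H:1 F:1
  CH(NH2) → C:1 H:3 N:1
  CH2SCH3 → C:2 H:5 S:1
Element totals:
  C: 7
  H: 14
  Br: 1
  F: 1
  N: 2
  O: 1
  S: 1
Molecular formula: C7H14BrFN2OS.
Molar mass = 273.164 g/mol.
Mass from F: 1 × 18.998 = 18.998 g/mol.
%F = 18.998 / 273.164 × 100 = 6.95%.

6.95%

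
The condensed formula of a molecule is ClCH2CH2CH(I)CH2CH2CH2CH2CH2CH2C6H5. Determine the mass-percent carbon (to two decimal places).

Element totals:
  C: 15
  H: 22
  Cl: 1
  I: 1
Molecular formula: C15H22ClI.
Molar mass = 364.695 g/mol.
Mass from C: 15 × 12.011 = 180.165 g/mol.
%C = 180.165 / 364.695 × 100 = 49.40%.

49.40%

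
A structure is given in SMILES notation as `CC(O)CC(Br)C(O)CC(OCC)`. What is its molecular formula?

Atom tally by fragment:
  CH3 → C:1 H:3
  CH(OH) → C:1 H:2 O:1
  CH2 → C:1 H:2
  CH(Br) → C:1 H:1 Br:1
  CH(OH) → C:1 H:2 O:1
  CH2 → C:1 H:2
  CH2OC2H5 → C:3 H:7 O:1
Element totals:
  C: 9
  H: 19
  Br: 1
  O: 3

C9H19BrO3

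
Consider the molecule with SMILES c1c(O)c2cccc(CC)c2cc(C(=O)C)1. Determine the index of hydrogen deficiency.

8

Atom tally by fragment:
  naphthalene ring system core → C:10 H:8
  (− 3 ring H displaced by substituents)
  + OH → O:1 H:1
  + C2H5 → C:2 H:5
  + COCH3 → C:2 H:3 O:1
Element totals:
  C: 14
  H: 14
  O: 2
Molecular formula: C14H14O2.
DoU = (2C + 2 + N − H − X) / 2 = (2·14 + 2 + 0 − 14 − 0) / 2 = 8.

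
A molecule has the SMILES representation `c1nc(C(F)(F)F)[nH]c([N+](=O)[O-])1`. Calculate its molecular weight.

181.07 g/mol

Atom tally by fragment:
  imidazole ring core → C:3 H:4 N:2
  (− 2 ring H displaced by substituents)
  + CF3 → C:1 F:3
  + NO2 → N:1 O:2
Element totals:
  C: 4
  H: 2
  F: 3
  N: 3
  O: 2
Molecular formula: C4H2F3N3O2.
  M = 4(12.011) + 2(1.008) + 3(18.998) + 3(14.007) + 2(15.999)
    = 48.044 + 2.016 + 56.994 + 42.021 + 31.998 = 181.073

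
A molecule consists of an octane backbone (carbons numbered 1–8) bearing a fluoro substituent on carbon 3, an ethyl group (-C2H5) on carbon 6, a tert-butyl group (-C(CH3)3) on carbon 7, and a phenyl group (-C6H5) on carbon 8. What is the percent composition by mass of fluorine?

6.50%

Atom tally by fragment:
  CH3 → C:1 H:3
  CH2 → C:1 H:2
  CH(F) → C:1 H:1 F:1
  CH2 → C:1 H:2
  CH2 → C:1 H:2
  CH(C2H5) → C:3 H:6
  CH(C(CH3)3) → C:5 H:10
  CH2C6H5 → C:7 H:7
Element totals:
  C: 20
  H: 33
  F: 1
Molecular formula: C20H33F.
Molar mass = 292.482 g/mol.
Mass from F: 1 × 18.998 = 18.998 g/mol.
%F = 18.998 / 292.482 × 100 = 6.50%.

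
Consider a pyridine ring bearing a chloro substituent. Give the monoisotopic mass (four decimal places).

113.0032

Atom tally by fragment:
  pyridine ring core → C:5 H:5 N:1
  (− 1 ring H displaced by substituents)
  + Cl → Cl:1
Element totals:
  C: 5
  H: 4
  Cl: 1
  N: 1
Molecular formula: C5H4ClN.
  M = 5(12.0) + 4(1.007825) + 34.968853 + 14.003074
    = 60.000000 + 4.031300 + 34.968853 + 14.003074 = 113.003227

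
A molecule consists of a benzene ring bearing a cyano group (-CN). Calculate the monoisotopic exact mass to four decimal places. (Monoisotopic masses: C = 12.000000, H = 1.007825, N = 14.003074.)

103.0422

Atom tally by fragment:
  benzene ring core → C:6 H:6
  (− 1 ring H displaced by substituents)
  + CN → C:1 N:1
Element totals:
  C: 7
  H: 5
  N: 1
Molecular formula: C7H5N.
  M = 7(12.0) + 5(1.007825) + 14.003074
    = 84.000000 + 5.039125 + 14.003074 = 103.042199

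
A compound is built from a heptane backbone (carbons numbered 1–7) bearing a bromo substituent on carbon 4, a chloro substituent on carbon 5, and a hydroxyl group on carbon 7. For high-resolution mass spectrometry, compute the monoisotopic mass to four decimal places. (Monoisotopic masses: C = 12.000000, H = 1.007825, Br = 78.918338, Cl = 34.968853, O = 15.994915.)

Atom tally by fragment:
  CH3 → C:1 H:3
  CH2 → C:1 H:2
  CH2 → C:1 H:2
  CH(Br) → C:1 H:1 Br:1
  CH(Cl) → C:1 H:1 Cl:1
  CH2 → C:1 H:2
  CH2OH → C:1 H:3 O:1
Element totals:
  C: 7
  H: 14
  Br: 1
  Cl: 1
  O: 1
Molecular formula: C7H14BrClO.
  M = 7(12.0) + 14(1.007825) + 78.918338 + 34.968853 + 15.994915
    = 84.000000 + 14.109550 + 78.918338 + 34.968853 + 15.994915 = 227.991656

227.9917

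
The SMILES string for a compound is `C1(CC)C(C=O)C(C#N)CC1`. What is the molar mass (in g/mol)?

Atom tally by fragment:
  cyclopentane ring core → C:5 H:10
  (− 3 ring H displaced by substituents)
  + C2H5 → C:2 H:5
  + CHO → C:1 H:1 O:1
  + CN → C:1 N:1
Element totals:
  C: 9
  H: 13
  N: 1
  O: 1
Molecular formula: C9H13NO.
  M = 9(12.011) + 13(1.008) + 14.007 + 15.999
    = 108.099 + 13.104 + 14.007 + 15.999 = 151.209

151.21 g/mol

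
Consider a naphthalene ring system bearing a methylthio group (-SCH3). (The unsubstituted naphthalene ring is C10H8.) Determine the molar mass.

174.26 g/mol

Atom tally by fragment:
  naphthalene ring system core → C:10 H:8
  (− 1 ring H displaced by substituents)
  + SCH3 → C:1 H:3 S:1
Element totals:
  C: 11
  H: 10
  S: 1
Molecular formula: C11H10S.
  M = 11(12.011) + 10(1.008) + 32.06
    = 132.121 + 10.080 + 32.060 = 174.261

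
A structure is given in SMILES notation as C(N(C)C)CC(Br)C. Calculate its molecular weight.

Atom tally by fragment:
  (CH3)2NCH2 → C:3 H:8 N:1
  CH2 → C:1 H:2
  CH(Br) → C:1 H:1 Br:1
  CH3 → C:1 H:3
Element totals:
  C: 6
  H: 14
  Br: 1
  N: 1
Molecular formula: C6H14BrN.
  M = 6(12.011) + 14(1.008) + 79.904 + 14.007
    = 72.066 + 14.112 + 79.904 + 14.007 = 180.089

180.09 g/mol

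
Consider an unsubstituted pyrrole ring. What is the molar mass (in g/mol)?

67.09 g/mol

Atom tally by fragment:
  pyrrole ring core → C:4 H:5 N:1
Element totals:
  C: 4
  H: 5
  N: 1
Molecular formula: C4H5N.
  M = 4(12.011) + 5(1.008) + 14.007
    = 48.044 + 5.040 + 14.007 = 67.091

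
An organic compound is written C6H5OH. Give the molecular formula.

C6H6O

Element totals:
  C: 6
  H: 6
  O: 1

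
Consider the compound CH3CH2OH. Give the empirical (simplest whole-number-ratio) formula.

Element totals:
  C: 2
  H: 6
  O: 1
Molecular formula: C2H6O.
gcd of subscripts (2, 6, 1) = 1, so the empirical formula equals the molecular formula.

C2H6O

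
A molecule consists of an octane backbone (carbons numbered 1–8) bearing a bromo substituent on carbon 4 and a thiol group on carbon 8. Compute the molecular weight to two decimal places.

225.19 g/mol

Atom tally by fragment:
  CH3 → C:1 H:3
  CH2 → C:1 H:2
  CH2 → C:1 H:2
  CH(Br) → C:1 H:1 Br:1
  CH2 → C:1 H:2
  CH2 → C:1 H:2
  CH2 → C:1 H:2
  CH2SH → C:1 H:3 S:1
Element totals:
  C: 8
  H: 17
  Br: 1
  S: 1
Molecular formula: C8H17BrS.
  M = 8(12.011) + 17(1.008) + 79.904 + 32.06
    = 96.088 + 17.136 + 79.904 + 32.060 = 225.188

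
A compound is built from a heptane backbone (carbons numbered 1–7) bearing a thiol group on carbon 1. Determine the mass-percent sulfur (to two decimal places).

Atom tally by fragment:
  HSCH2 → C:1 H:3 S:1
  CH2 → C:1 H:2
  CH2 → C:1 H:2
  CH2 → C:1 H:2
  CH2 → C:1 H:2
  CH2 → C:1 H:2
  CH3 → C:1 H:3
Element totals:
  C: 7
  H: 16
  S: 1
Molecular formula: C7H16S.
Molar mass = 132.265 g/mol.
Mass from S: 1 × 32.06 = 32.060 g/mol.
%S = 32.060 / 132.265 × 100 = 24.24%.

24.24%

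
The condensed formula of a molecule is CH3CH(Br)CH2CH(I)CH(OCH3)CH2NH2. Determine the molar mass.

336.01 g/mol

Atom tally by fragment:
  CH3 → C:1 H:3
  CH(Br) → C:1 H:1 Br:1
  CH2 → C:1 H:2
  CH(I) → C:1 H:1 I:1
  CH(OCH3) → C:2 H:4 O:1
  CH2NH2 → C:1 H:4 N:1
Element totals:
  C: 7
  H: 15
  Br: 1
  I: 1
  N: 1
  O: 1
Molecular formula: C7H15BrINO.
  M = 7(12.011) + 15(1.008) + 79.904 + 126.904 + 14.007 + 15.999
    = 84.077 + 15.120 + 79.904 + 126.904 + 14.007 + 15.999 = 336.011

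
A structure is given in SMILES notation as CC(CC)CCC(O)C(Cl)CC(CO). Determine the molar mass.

Atom tally by fragment:
  CH3 → C:1 H:3
  CH(C2H5) → C:3 H:6
  CH2 → C:1 H:2
  CH2 → C:1 H:2
  CH(OH) → C:1 H:2 O:1
  CH(Cl) → C:1 H:1 Cl:1
  CH2 → C:1 H:2
  CH2CH2OH → C:2 H:5 O:1
Element totals:
  C: 11
  H: 23
  Cl: 1
  O: 2
Molecular formula: C11H23ClO2.
  M = 11(12.011) + 23(1.008) + 35.45 + 2(15.999)
    = 132.121 + 23.184 + 35.450 + 31.998 = 222.753

222.75 g/mol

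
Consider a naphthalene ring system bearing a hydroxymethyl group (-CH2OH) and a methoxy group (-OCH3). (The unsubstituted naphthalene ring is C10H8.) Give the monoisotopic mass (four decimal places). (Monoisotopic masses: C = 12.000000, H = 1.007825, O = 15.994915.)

Atom tally by fragment:
  naphthalene ring system core → C:10 H:8
  (− 2 ring H displaced by substituents)
  + CH2OH → C:1 H:3 O:1
  + OCH3 → C:1 H:3 O:1
Element totals:
  C: 12
  H: 12
  O: 2
Molecular formula: C12H12O2.
  M = 12(12.0) + 12(1.007825) + 2(15.994915)
    = 144.000000 + 12.093900 + 31.989830 = 188.083730

188.0837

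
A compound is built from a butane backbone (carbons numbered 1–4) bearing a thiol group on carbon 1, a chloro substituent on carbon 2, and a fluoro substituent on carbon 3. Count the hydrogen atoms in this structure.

Atom tally by fragment:
  HSCH2 → C:1 H:3 S:1
  CH(Cl) → C:1 H:1 Cl:1
  CH(F) → C:1 H:1 F:1
  CH3 → C:1 H:3
Element totals:
  C: 4
  H: 8
  Cl: 1
  F: 1
  S: 1

8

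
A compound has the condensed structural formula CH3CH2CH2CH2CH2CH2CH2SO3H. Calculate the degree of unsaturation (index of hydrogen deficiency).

0

Atom tally by fragment:
  CH3 → C:1 H:3
  CH2 → C:1 H:2
  CH2 → C:1 H:2
  CH2 → C:1 H:2
  CH2 → C:1 H:2
  CH2 → C:1 H:2
  CH2SO3H → C:1 H:3 S:1 O:3
Element totals:
  C: 7
  H: 16
  O: 3
  S: 1
Molecular formula: C7H16O3S.
DoU = (2C + 2 + N − H − X) / 2 = (2·7 + 2 + 0 − 16 − 0) / 2 = 0.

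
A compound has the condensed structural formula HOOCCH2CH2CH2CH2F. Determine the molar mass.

Element totals:
  C: 5
  H: 9
  F: 1
  O: 2
Molecular formula: C5H9FO2.
  M = 5(12.011) + 9(1.008) + 18.998 + 2(15.999)
    = 60.055 + 9.072 + 18.998 + 31.998 = 120.123

120.12 g/mol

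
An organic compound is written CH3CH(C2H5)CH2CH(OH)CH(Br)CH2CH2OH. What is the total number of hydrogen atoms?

19

Atom tally by fragment:
  CH3 → C:1 H:3
  CH(C2H5) → C:3 H:6
  CH2 → C:1 H:2
  CH(OH) → C:1 H:2 O:1
  CH(Br) → C:1 H:1 Br:1
  CH2CH2OH → C:2 H:5 O:1
Element totals:
  C: 9
  H: 19
  Br: 1
  O: 2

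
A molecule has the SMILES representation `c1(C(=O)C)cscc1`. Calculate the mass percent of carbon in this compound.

Atom tally by fragment:
  thiophene ring core → C:4 H:4 S:1
  (− 1 ring H displaced by substituents)
  + COCH3 → C:2 H:3 O:1
Element totals:
  C: 6
  H: 6
  O: 1
  S: 1
Molecular formula: C6H6OS.
Molar mass = 126.173 g/mol.
Mass from C: 6 × 12.011 = 72.066 g/mol.
%C = 72.066 / 126.173 × 100 = 57.12%.

57.12%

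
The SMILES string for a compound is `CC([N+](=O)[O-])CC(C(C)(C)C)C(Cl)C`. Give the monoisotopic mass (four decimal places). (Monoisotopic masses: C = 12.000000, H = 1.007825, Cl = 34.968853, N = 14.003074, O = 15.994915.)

Atom tally by fragment:
  CH3 → C:1 H:3
  CH(NO2) → C:1 H:1 N:1 O:2
  CH2 → C:1 H:2
  CH(C(CH3)3) → C:5 H:10
  CH(Cl) → C:1 H:1 Cl:1
  CH3 → C:1 H:3
Element totals:
  C: 10
  H: 20
  Cl: 1
  N: 1
  O: 2
Molecular formula: C10H20ClNO2.
  M = 10(12.0) + 20(1.007825) + 34.968853 + 14.003074 + 2(15.994915)
    = 120.000000 + 20.156500 + 34.968853 + 14.003074 + 31.989830 = 221.118257

221.1183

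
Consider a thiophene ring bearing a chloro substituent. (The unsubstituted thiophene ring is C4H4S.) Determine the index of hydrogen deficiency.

Atom tally by fragment:
  thiophene ring core → C:4 H:4 S:1
  (− 1 ring H displaced by substituents)
  + Cl → Cl:1
Element totals:
  C: 4
  H: 3
  Cl: 1
  S: 1
Molecular formula: C4H3ClS.
DoU = (2C + 2 + N − H − X) / 2 = (2·4 + 2 + 0 − 3 − 1) / 2 = 3.

3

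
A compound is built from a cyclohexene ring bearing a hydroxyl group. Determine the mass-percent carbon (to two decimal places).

Atom tally by fragment:
  cyclohexene ring core → C:6 H:10
  (− 1 ring H displaced by substituents)
  + OH → O:1 H:1
Element totals:
  C: 6
  H: 10
  O: 1
Molecular formula: C6H10O.
Molar mass = 98.145 g/mol.
Mass from C: 6 × 12.011 = 72.066 g/mol.
%C = 72.066 / 98.145 × 100 = 73.43%.

73.43%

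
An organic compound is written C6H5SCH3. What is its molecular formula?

C7H8S

Element totals:
  C: 7
  H: 8
  S: 1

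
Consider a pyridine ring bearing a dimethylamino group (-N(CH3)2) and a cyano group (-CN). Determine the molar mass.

147.18 g/mol

Atom tally by fragment:
  pyridine ring core → C:5 H:5 N:1
  (− 2 ring H displaced by substituents)
  + N(CH3)2 → N:1 C:2 H:6
  + CN → C:1 N:1
Element totals:
  C: 8
  H: 9
  N: 3
Molecular formula: C8H9N3.
  M = 8(12.011) + 9(1.008) + 3(14.007)
    = 96.088 + 9.072 + 42.021 = 147.181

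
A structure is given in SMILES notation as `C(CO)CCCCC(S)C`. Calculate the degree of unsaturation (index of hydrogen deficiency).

Atom tally by fragment:
  HOCH2CH2 → C:2 H:5 O:1
  CH2 → C:1 H:2
  CH2 → C:1 H:2
  CH2 → C:1 H:2
  CH2 → C:1 H:2
  CH(SH) → C:1 H:2 S:1
  CH3 → C:1 H:3
Element totals:
  C: 8
  H: 18
  O: 1
  S: 1
Molecular formula: C8H18OS.
DoU = (2C + 2 + N − H − X) / 2 = (2·8 + 2 + 0 − 18 − 0) / 2 = 0.

0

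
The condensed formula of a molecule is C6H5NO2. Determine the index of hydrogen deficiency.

Atom tally by fragment:
  benzene ring core → C:6 H:6
  (− 1 ring H displaced by substituents)
  + NO2 → N:1 O:2
Element totals:
  C: 6
  H: 5
  N: 1
  O: 2
Molecular formula: C6H5NO2.
DoU = (2C + 2 + N − H − X) / 2 = (2·6 + 2 + 1 − 5 − 0) / 2 = 5.

5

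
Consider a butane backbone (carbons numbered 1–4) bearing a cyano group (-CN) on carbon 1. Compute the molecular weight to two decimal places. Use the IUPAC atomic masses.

83.13 g/mol

Atom tally by fragment:
  NCCH2 → C:2 H:2 N:1
  CH2 → C:1 H:2
  CH2 → C:1 H:2
  CH3 → C:1 H:3
Element totals:
  C: 5
  H: 9
  N: 1
Molecular formula: C5H9N.
  M = 5(12.011) + 9(1.008) + 14.007
    = 60.055 + 9.072 + 14.007 = 83.134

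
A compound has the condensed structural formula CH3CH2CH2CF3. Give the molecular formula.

C4H7F3

Atom tally by fragment:
  CH3 → C:1 H:3
  CH2 → C:1 H:2
  CH2CF3 → C:2 H:2 F:3
Element totals:
  C: 4
  H: 7
  F: 3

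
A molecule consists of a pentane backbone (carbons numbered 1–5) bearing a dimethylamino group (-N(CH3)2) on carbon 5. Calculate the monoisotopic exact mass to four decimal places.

115.1361

Atom tally by fragment:
  CH3 → C:1 H:3
  CH2 → C:1 H:2
  CH2 → C:1 H:2
  CH2 → C:1 H:2
  CH2N(CH3)2 → C:3 H:8 N:1
Element totals:
  C: 7
  H: 17
  N: 1
Molecular formula: C7H17N.
  M = 7(12.0) + 17(1.007825) + 14.003074
    = 84.000000 + 17.133025 + 14.003074 = 115.136099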